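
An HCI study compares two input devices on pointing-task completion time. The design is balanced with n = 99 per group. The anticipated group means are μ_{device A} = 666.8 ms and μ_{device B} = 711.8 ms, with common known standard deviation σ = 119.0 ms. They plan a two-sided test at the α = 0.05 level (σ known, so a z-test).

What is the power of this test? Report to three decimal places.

Standardized effect: d = |μ_{device A} − μ_{device B}| / σ = |666.8 − 711.8| / 119.0 = 0.3782
Noncentrality parameter: δ = d·√(n/2) = 0.3782 × √(99/2) = 2.6605
Critical value for a two-sided test at α = 0.05: z_{α/2} = 1.960.
Power = Φ(δ − 1.960) + Φ(−δ − 1.960) = Φ(0.701) + Φ(-4.620) = 0.7582 + 0.0000 = 0.7582.

Power ≈ 0.758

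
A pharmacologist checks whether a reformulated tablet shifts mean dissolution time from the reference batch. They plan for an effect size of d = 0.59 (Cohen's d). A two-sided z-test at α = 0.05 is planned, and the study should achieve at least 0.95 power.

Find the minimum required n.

n = 38

For power 0.95 need Φ(δ − z_{0.025}) = 0.95, so δ = z_{0.025} + z_{0.05} = 1.960 + 1.645 = 3.605.
(The Φ(−δ − z_{α/2}) term is vanishingly small for δ > 0 and is dropped in the standard sample-size formula.)
δ = d·√n ⇒ n = (δ/d)² = (3.605 / 0.59)² = 37.33.
Rounding up, n = 38.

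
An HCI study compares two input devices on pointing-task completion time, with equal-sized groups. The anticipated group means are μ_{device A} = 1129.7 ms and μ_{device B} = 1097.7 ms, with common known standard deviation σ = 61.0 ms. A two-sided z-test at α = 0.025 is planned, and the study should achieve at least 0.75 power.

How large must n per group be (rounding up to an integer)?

Standardized effect: d = |μ_{device A} − μ_{device B}| / σ = |1129.7 − 1097.7| / 61.0 = 0.5246
Set Φ(δ − 2.241) = 0.75; then δ − 2.241 = Φ⁻¹(0.75) = 0.674, giving δ = 2.916.
(The Φ(−δ − z_{α/2}) term is vanishingly small for δ > 0 and is dropped in the standard sample-size formula.)
δ = d·√(n/2) ⇒ n = 2(δ/d)² = 2 × (2.916 / 0.5246)² = 61.79.
Rounding up, n = 62 per group.

n = 62 per group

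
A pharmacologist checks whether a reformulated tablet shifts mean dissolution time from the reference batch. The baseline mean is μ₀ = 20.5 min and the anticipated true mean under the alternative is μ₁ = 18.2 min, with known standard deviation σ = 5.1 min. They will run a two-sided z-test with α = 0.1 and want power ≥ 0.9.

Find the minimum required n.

Standardized effect: d = |μ₁ − μ₀| / σ = |18.2 − 20.5| / 5.1 = 0.4510
For power 0.9 need Φ(δ − z_{0.05}) = 0.9, so δ = z_{0.05} + z_{0.10} = 1.645 + 1.282 = 2.926.
(For δ > 0 the lower-tail rejection region contributes negligibly to power, so the one-term inversion is standard.)
δ = d·√n ⇒ n = (δ/d)² = (2.926 / 0.4510)² = 42.11.
Round up to the next whole unit.

n = 43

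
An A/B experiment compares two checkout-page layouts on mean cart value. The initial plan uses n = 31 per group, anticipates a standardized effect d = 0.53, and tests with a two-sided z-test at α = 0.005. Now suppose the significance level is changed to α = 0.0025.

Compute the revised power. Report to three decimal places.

δ = d·√(n/2) = 0.53 × √(31/2) = 2.0866 (unchanged). New critical value: z_{0.0013} = 3.023.
Revised power = Φ(δ − 3.023) + Φ(−δ − 3.023) = Φ(-0.937) + Φ(-5.110) = 0.1744 + 0.0000 = 0.1744.

Power ≈ 0.174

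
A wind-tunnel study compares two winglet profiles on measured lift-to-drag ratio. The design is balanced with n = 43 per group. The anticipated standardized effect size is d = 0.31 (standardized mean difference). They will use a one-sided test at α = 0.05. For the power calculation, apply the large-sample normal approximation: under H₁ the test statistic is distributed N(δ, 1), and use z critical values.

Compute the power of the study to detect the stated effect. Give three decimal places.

Noncentrality parameter: δ = d·√(n/2) = 0.31 × √(43/2) = 1.4374
One-sided α = 0.05 → critical value z_{0.05} = 1.645.
Power = Φ(δ − 1.645) = Φ(-0.207) = 0.4178.

Power ≈ 0.418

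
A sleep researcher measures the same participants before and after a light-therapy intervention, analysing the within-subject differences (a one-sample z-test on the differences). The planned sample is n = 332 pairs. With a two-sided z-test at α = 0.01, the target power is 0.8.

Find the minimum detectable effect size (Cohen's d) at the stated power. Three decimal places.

Need Φ(δ − 2.576) = 0.8, so δ = 2.576 + 0.842 = 3.417.
(Lower-tail contribution to power is negligible for δ > 0.)
δ = d·√n ⇒ d = δ/√n = 3.417/√332 = 0.1876.

d ≈ 0.188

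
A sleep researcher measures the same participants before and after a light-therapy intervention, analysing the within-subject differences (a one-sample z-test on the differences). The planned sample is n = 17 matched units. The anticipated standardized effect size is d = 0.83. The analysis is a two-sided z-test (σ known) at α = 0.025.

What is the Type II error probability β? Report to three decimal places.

β ≈ 0.119

Noncentrality parameter: δ = d·√n = 0.83 × √17 = 3.4222
Two-sided α = 0.025 → critical value z_{0.0125} = 2.241.
Power = Φ(δ − 2.241) + Φ(−δ − 2.241) = Φ(1.181) + Φ(-5.664) = 0.8812 + 0.0000 = 0.8812.
Type II error: β = 1 − power = 1 − 0.8812 = 0.1188.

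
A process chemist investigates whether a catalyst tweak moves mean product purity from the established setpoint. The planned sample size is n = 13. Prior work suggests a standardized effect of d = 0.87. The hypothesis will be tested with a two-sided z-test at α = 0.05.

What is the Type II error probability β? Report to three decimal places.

Noncentrality parameter: δ = d·√n = 0.87 × √13 = 3.1368
Critical value for a two-sided test at α = 0.05: z_{α/2} = 1.960.
Power = Φ(δ − 1.960) + Φ(−δ − 1.960) = Φ(1.177) + Φ(-5.097) = 0.8804 + 0.0000 = 0.8804.
Type II error: β = 1 − power = 1 − 0.8804 = 0.1196.

β ≈ 0.120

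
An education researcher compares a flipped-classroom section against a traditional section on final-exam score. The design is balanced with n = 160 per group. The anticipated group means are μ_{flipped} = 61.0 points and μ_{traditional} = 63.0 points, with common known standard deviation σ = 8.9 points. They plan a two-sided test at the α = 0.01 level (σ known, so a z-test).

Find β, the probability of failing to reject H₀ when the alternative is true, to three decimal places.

Standardized effect: d = |μ_{flipped} − μ_{traditional}| / σ = |61.0 − 63.0| / 8.9 = 0.2247
Noncentrality parameter: δ = d·√(n/2) = 0.2247 × √(160/2) = 2.0099
Critical value for a two-sided test at α = 0.01: z_{α/2} = 2.576.
Power = Φ(δ − 2.576) + Φ(−δ − 2.576) = Φ(-0.566) + Φ(-4.586) = 0.2857 + 0.0000 = 0.2857.
Type II error: β = 1 − power = 1 − 0.2857 = 0.7143.

β ≈ 0.714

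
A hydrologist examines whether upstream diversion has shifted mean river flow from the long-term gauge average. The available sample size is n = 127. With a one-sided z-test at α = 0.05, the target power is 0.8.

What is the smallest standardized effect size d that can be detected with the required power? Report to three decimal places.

Required noncentrality: δ = z_{0.05} + z_{0.20} = 1.645 + 0.842 = 2.486.
δ = d·√n ⇒ d = δ/√n = 2.486/√127 = 0.2206.

d ≈ 0.221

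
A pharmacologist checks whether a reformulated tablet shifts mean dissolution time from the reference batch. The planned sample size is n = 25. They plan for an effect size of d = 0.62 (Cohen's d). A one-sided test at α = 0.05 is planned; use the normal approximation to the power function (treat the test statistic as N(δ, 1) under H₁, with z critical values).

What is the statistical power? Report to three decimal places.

Noncentrality parameter: δ = d·√n = 0.62 × √25 = 3.1000
One-sided α = 0.05 → critical value z_{0.05} = 1.645.
Power = P(Z > 1.645 − δ) = Φ(1.455) = 0.9272.

Power ≈ 0.927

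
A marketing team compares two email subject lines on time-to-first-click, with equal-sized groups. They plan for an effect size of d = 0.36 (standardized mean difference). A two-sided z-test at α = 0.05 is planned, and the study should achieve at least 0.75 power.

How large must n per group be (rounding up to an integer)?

Set Φ(δ − 1.960) = 0.75; then δ − 1.960 = Φ⁻¹(0.75) = 0.674, giving δ = 2.634.
(For δ > 0 the lower-tail rejection region contributes negligibly to power, so the one-term inversion is standard.)
δ = d·√(n/2) ⇒ n = 2(δ/d)² = 2 × (2.634 / 0.36)² = 107.10.
Rounding up, n = 108 per group.

n = 108 per group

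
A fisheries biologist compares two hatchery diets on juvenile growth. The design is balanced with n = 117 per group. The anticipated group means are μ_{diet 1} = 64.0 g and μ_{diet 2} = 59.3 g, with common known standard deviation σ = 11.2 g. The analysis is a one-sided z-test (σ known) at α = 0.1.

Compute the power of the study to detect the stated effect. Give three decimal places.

Standardized effect: d = |μ_{diet 1} − μ_{diet 2}| / σ = |64.0 − 59.3| / 11.2 = 0.4196
Noncentrality parameter: δ = d·√(n/2) = 0.4196 × √(117/2) = 3.2097
One-sided α = 0.1 → critical value z_{0.1} = 1.282.
Power = P(Z > 1.282 − δ) = Φ(1.928) = 0.9731.

Power ≈ 0.973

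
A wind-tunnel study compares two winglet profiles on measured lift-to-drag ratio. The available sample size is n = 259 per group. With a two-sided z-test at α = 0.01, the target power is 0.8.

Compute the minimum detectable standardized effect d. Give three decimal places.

Need Φ(δ − 2.576) = 0.8, so δ = 2.576 + 0.842 = 3.417.
(Lower-tail contribution to power is negligible for δ > 0.)
δ = d·√(n/2) ⇒ d = δ/√(n/2) = 3.417/√(259/2) = 0.3003.

d ≈ 0.300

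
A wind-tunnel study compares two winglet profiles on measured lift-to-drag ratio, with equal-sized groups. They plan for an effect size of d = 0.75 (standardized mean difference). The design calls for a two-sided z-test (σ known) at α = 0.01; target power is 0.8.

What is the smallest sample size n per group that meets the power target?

For power 0.8 need Φ(δ − z_{0.005}) = 0.8, so δ = z_{0.005} + z_{0.20} = 2.576 + 0.842 = 3.417.
(For δ > 0 the lower-tail rejection region contributes negligibly to power, so the one-term inversion is standard.)
δ = d·√(n/2) ⇒ n = 2(δ/d)² = 2 × (3.417 / 0.75)² = 41.53.
Round up to the next whole unit.

n = 42 per group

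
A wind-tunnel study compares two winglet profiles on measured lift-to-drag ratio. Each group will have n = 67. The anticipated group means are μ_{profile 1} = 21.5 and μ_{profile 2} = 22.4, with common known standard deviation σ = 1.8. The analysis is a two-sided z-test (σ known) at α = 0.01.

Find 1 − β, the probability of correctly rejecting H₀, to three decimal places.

Power ≈ 0.625

Standardized effect: d = |μ_{profile 1} − μ_{profile 2}| / σ = |21.5 − 22.4| / 1.8 = 0.5000
Noncentrality parameter: δ = d·√(n/2) = 0.5000 × √(67/2) = 2.8940
Two-sided α = 0.01 → critical value z_{0.005} = 2.576.
Power = Φ(δ − 2.576) + Φ(−δ − 2.576) = Φ(0.318) + Φ(-5.470) = 0.6248 + 0.0000 = 0.6248.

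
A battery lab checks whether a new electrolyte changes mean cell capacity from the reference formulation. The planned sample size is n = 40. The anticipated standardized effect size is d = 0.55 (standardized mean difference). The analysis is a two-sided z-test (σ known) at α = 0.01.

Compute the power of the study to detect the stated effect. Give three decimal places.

Noncentrality parameter: δ = d·√n = 0.55 × √40 = 3.4785
Critical value for a two-sided test at α = 0.01: z_{α/2} = 2.576.
Power = Φ(δ − 2.576) + Φ(−δ − 2.576) = Φ(0.903) + Φ(-6.054) = 0.8167 + 0.0000 = 0.8167.

Power ≈ 0.817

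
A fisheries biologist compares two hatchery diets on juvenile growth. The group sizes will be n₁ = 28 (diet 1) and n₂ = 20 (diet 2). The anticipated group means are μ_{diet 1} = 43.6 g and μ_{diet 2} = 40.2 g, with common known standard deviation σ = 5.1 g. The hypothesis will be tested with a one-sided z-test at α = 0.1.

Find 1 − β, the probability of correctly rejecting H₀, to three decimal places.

Power ≈ 0.840

Standardized effect: d = |μ_{diet 1} − μ_{diet 2}| / σ = |43.6 − 40.2| / 5.1 = 0.6667
Noncentrality parameter: δ = d / √(1/n₁ + 1/n₂) = 0.6667 / √(1/28 + 1/20) = 2.2771
Critical value for a one-sided test at α = 0.1: z_α = 1.282.
Power = Φ(δ − 1.282) = Φ(0.996) = 0.8403.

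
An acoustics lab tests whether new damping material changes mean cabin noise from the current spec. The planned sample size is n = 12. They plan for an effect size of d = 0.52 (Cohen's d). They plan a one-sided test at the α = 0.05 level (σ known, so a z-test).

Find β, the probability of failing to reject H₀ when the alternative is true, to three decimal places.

Noncentrality parameter: δ = d·√n = 0.52 × √12 = 1.8013
Critical value for a one-sided test at α = 0.05: z_α = 1.645.
Power = P(Z > 1.645 − δ) = Φ(0.156) = 0.5622.
Type II error: β = 1 − power = 1 − 0.5622 = 0.4378.

β ≈ 0.438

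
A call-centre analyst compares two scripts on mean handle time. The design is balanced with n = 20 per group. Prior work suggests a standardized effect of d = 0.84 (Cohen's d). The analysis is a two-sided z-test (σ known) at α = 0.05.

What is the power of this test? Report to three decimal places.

Power ≈ 0.757

Noncentrality parameter: δ = d·√(n/2) = 0.84 × √(20/2) = 2.6563
Critical value for a two-sided test at α = 0.05: z_{α/2} = 1.960.
Power = Φ(δ − 1.960) + Φ(−δ − 1.960) = Φ(0.696) + Φ(-4.616) = 0.7569 + 0.0000 = 0.7569.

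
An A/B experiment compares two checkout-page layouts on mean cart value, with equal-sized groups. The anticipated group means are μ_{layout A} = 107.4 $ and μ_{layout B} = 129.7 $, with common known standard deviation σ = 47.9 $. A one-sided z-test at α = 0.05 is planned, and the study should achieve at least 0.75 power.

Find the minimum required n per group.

Standardized effect: d = |μ_{layout A} − μ_{layout B}| / σ = |107.4 − 129.7| / 47.9 = 0.4656
For power 0.75 need Φ(δ − z_{0.05}) = 0.75, so δ = z_{0.05} + z_{0.25} = 1.645 + 0.674 = 2.319.
δ = d·√(n/2) ⇒ n = 2(δ/d)² = 2 × (2.319 / 0.4656)² = 49.64.
Round up to the next whole unit.

n = 50 per group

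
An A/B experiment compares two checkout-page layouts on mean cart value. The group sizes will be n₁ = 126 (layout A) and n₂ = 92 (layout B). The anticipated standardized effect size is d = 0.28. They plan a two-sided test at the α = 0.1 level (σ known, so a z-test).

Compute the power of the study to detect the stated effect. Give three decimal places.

Power ≈ 0.654

Noncentrality parameter: δ = d / √(1/n₁ + 1/n₂) = 0.28 / √(1/126 + 1/92) = 2.0418
Critical value for a two-sided test at α = 0.1: z_{α/2} = 1.645.
Power = Φ(δ − 1.645) + Φ(−δ − 1.645) = Φ(0.397) + Φ(-3.687) = 0.6543 + 0.0001 = 0.6544.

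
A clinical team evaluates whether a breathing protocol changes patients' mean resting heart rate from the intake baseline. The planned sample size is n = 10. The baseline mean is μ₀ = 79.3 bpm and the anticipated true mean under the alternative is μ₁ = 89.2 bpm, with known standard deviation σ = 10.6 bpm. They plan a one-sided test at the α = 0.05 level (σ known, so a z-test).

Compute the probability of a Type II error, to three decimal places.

Standardized effect: d = |μ₁ − μ₀| / σ = |89.2 − 79.3| / 10.6 = 0.9340
Noncentrality parameter: λ = d·√n = 0.9340 × √10 = 2.9534
Critical value for a one-sided test at α = 0.05: z_α = 1.645.
Power = P(Z > 1.645 − λ) = Φ(1.309) = 0.9047.
Type II error: β = 1 − power = 1 − 0.9047 = 0.0953.

β ≈ 0.095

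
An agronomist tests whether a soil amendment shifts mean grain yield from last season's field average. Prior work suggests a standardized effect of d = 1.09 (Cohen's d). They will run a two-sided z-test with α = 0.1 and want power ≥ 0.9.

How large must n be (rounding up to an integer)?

n = 8

For power 0.9 need Φ(δ − z_{0.05}) = 0.9, so δ = z_{0.05} + z_{0.10} = 1.645 + 1.282 = 2.926.
(For δ > 0 the lower-tail rejection region contributes negligibly to power, so the one-term inversion is standard.)
δ = d·√n ⇒ n = (δ/d)² = (2.926 / 1.09)² = 7.21.
Rounding up, n = 8.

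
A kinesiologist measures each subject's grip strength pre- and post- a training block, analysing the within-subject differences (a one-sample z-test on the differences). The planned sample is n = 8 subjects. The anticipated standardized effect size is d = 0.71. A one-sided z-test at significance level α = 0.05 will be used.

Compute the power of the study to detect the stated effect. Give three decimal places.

Noncentrality parameter: δ = d·√n = 0.71 × √8 = 2.0082
Critical value for a one-sided test at α = 0.05: z_α = 1.645.
Power = Φ(δ − 1.645) = Φ(0.363) = 0.6418.

Power ≈ 0.642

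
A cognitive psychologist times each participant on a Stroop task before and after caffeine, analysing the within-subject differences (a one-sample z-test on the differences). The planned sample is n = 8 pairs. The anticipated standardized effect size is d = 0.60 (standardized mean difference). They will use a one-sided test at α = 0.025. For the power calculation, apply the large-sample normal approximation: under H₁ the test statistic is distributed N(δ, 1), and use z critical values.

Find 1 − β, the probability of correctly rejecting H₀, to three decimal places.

Power ≈ 0.396

Noncentrality parameter: λ = d·√n = 0.60 × √8 = 1.6971
One-sided α = 0.025 → critical value z_{0.025} = 1.960.
Power = P(Z > 1.960 − λ) = Φ(-0.263) = 0.3963.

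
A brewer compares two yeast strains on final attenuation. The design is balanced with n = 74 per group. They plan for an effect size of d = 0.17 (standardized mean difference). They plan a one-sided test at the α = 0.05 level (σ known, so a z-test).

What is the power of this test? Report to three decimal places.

Noncentrality parameter: δ = d·√(n/2) = 0.17 × √(74/2) = 1.0341
One-sided α = 0.05 → critical value z_{0.05} = 1.645.
Power = P(Z > 1.645 − δ) = Φ(-0.611) = 0.2707.

Power ≈ 0.271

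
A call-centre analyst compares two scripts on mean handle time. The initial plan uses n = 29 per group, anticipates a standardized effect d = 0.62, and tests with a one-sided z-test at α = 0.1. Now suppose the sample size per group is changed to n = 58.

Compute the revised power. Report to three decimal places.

Power ≈ 0.980

With n = 58 per group: δ = d·√(n/2) = 0.62 × √(58/2) = 3.3388. Critical value z_{0.1} = 1.282.
Revised power = Φ(δ − 1.282) = Φ(2.057) = 0.9802.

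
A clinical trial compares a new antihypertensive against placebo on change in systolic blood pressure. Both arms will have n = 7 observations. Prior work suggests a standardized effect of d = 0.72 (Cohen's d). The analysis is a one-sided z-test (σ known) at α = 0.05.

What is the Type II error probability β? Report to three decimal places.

Noncentrality parameter: δ = d·√(n/2) = 0.72 × √(7/2) = 1.3470
One-sided α = 0.05 → critical value z_{0.05} = 1.645.
Power = P(Z > 1.645 − δ) = Φ(-0.298) = 0.3829.
Type II error: β = 1 − power = 1 − 0.3829 = 0.6171.

β ≈ 0.617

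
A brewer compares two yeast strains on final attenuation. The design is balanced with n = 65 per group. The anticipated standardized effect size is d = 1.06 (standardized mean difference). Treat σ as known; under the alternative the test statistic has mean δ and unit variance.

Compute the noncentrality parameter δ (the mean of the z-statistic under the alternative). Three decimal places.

The noncentrality parameter scales effect size by the design's sample-size factor: δ = d·√(n/2) = 1.06 × √(65/2) = 6.0429

δ ≈ 6.043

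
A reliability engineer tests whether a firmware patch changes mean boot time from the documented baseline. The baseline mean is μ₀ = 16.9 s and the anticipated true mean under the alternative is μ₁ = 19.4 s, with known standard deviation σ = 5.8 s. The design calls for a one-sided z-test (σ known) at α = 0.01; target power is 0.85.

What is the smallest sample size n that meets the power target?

Standardized effect: d = |μ₁ − μ₀| / σ = |19.4 − 16.9| / 5.8 = 0.4310
For power 0.85 need Φ(δ − z_{0.01}) = 0.85, so δ = z_{0.01} + z_{0.15} = 2.326 + 1.036 = 3.363.
δ = d·√n ⇒ n = (δ/d)² = (3.363 / 0.4310)² = 60.87.
Round up to the next whole unit.

n = 61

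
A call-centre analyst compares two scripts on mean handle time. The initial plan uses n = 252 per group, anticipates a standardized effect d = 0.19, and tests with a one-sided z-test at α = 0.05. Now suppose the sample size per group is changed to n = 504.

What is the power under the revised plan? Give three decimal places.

Power ≈ 0.915

With n = 504 per group: δ = d·√(n/2) = 0.19 × √(504/2) = 3.0162. Critical value z_{0.05} = 1.645.
Revised power = P(Z > 1.645 − δ) = Φ(1.371) = 0.9149.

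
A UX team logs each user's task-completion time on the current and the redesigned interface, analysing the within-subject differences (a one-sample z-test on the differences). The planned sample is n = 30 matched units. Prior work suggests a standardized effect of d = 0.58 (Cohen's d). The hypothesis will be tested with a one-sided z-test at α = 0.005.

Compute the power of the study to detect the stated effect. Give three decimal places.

Power ≈ 0.726

Noncentrality parameter: δ = d·√n = 0.58 × √30 = 3.1768
One-sided α = 0.005 → critical value z_{0.005} = 2.576.
Power = P(Z > 2.576 − δ) = Φ(0.601) = 0.7261.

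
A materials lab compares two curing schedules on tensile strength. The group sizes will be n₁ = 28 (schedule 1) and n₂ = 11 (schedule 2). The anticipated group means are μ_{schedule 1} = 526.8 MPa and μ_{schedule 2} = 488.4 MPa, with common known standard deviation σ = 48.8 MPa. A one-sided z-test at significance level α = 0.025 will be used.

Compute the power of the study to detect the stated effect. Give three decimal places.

Standardized effect: d = |μ_{schedule 1} − μ_{schedule 2}| / σ = |526.8 − 488.4| / 48.8 = 0.7869
Noncentrality parameter: δ = d / √(1/n₁ + 1/n₂) = 0.7869 / √(1/28 + 1/11) = 2.2113
Critical value for a one-sided test at α = 0.025: z_α = 1.960.
Power = P(Z > 1.960 − δ) = Φ(0.251) = 0.5992.

Power ≈ 0.599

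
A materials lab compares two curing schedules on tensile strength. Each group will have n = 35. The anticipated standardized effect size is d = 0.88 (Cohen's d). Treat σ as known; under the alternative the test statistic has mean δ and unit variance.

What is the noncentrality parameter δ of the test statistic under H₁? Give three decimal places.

δ ≈ 3.681

δ = d·√(n/2) = 0.88 × √(35/2) = 3.6813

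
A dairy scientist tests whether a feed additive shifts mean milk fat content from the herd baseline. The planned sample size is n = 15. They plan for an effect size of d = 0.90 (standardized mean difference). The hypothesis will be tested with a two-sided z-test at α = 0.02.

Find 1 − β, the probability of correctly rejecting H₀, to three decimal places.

Noncentrality parameter: δ = d·√n = 0.90 × √15 = 3.4857
Critical value for a two-sided test at α = 0.02: z_{α/2} = 2.326.
Power = Φ(δ − 2.326) + Φ(−δ − 2.326) = Φ(1.159) + Φ(-5.812) = 0.8768 + 0.0000 = 0.8768.

Power ≈ 0.877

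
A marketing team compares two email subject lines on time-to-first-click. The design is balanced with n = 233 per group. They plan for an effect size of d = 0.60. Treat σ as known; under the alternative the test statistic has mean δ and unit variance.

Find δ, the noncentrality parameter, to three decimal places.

δ ≈ 6.476

δ = d·√(n/2) = 0.60 × √(233/2) = 6.4761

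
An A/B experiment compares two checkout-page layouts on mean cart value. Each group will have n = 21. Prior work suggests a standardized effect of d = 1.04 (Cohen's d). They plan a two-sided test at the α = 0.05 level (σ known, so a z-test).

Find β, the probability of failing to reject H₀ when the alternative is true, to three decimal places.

Noncentrality parameter: δ = d·√(n/2) = 1.04 × √(21/2) = 3.3700
Critical value for a two-sided test at α = 0.05: z_{α/2} = 1.960.
Power = Φ(δ − 1.960) + Φ(−δ − 1.960) = Φ(1.410) + Φ(-5.330) = 0.9207 + 0.0000 = 0.9207.
Type II error: β = 1 − power = 1 − 0.9207 = 0.0793.

β ≈ 0.079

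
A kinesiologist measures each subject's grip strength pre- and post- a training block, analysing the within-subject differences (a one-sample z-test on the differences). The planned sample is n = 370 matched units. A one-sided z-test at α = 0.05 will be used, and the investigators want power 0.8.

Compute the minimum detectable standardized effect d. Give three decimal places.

d ≈ 0.129

Need Φ(δ − 1.645) = 0.8, so δ = 1.645 + 0.842 = 2.486.
δ = d·√n ⇒ d = δ/√n = 2.486/√370 = 0.1293.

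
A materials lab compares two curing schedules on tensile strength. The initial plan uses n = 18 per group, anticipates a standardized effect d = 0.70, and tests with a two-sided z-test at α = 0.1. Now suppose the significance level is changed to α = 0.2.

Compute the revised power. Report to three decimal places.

δ = d·√(n/2) = 0.70 × √(18/2) = 2.1000 (unchanged). New critical value: z_{0.1} = 1.282.
Revised power = Φ(δ − 1.282) + Φ(−δ − 1.282) = Φ(0.818) + Φ(-3.382) = 0.7934 + 0.0004 = 0.7938.

Power ≈ 0.794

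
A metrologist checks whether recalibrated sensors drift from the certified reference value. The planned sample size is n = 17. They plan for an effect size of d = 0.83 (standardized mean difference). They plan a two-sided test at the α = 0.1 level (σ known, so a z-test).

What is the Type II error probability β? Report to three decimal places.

β ≈ 0.038

Noncentrality parameter: δ = d·√n = 0.83 × √17 = 3.4222
Two-sided α = 0.1 → critical value z_{0.05} = 1.645.
Power = Φ(δ − 1.645) + Φ(−δ − 1.645) = Φ(1.777) + Φ(-5.067) = 0.9622 + 0.0000 = 0.9622.
Type II error: β = 1 − power = 1 − 0.9622 = 0.0378.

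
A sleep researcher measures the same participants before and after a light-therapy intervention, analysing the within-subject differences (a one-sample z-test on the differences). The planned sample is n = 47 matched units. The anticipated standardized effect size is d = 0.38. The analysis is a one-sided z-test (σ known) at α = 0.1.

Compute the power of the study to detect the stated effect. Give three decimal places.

Power ≈ 0.907

Noncentrality parameter: δ = d·√n = 0.38 × √47 = 2.6051
Critical value for a one-sided test at α = 0.1: z_α = 1.282.
Power = Φ(δ − 1.282) = Φ(1.324) = 0.9072.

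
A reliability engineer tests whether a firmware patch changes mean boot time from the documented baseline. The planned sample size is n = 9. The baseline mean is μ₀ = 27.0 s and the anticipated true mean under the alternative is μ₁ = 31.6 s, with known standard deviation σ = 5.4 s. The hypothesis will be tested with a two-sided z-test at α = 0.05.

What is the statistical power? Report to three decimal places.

Power ≈ 0.724

Standardized effect: d = |μ₁ − μ₀| / σ = |31.6 − 27.0| / 5.4 = 0.8519
Noncentrality parameter: λ = d·√n = 0.8519 × √9 = 2.5556
Two-sided α = 0.05 → critical value z_{0.025} = 1.960.
Power = Φ(λ − 1.960) + Φ(−λ − 1.960) = Φ(0.596) + Φ(-4.516) = 0.7243 + 0.0000 = 0.7243.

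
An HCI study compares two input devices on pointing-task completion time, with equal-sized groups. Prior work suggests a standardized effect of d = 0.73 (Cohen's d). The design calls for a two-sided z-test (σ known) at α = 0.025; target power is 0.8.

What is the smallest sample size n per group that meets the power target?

Set Φ(δ − 2.241) = 0.8; then δ − 2.241 = Φ⁻¹(0.8) = 0.842, giving δ = 3.083.
(The Φ(−δ − z_{α/2}) term is vanishingly small for δ > 0 and is dropped in the standard sample-size formula.)
δ = d·√(n/2) ⇒ n = 2(δ/d)² = 2 × (3.083 / 0.73)² = 35.67.
Round up to the next whole unit.

n = 36 per group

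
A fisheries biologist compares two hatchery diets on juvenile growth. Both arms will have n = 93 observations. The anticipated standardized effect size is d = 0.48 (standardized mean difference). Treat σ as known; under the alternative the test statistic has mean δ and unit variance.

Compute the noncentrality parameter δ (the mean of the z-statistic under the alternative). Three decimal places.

δ ≈ 3.273

The noncentrality parameter scales effect size by the design's sample-size factor: δ = d·√(n/2) = 0.48 × √(93/2) = 3.2732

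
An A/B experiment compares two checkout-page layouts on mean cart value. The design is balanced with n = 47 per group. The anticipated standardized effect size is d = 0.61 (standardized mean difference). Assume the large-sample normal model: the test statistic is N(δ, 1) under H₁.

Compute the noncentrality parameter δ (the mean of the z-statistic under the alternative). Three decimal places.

δ ≈ 2.957

The noncentrality parameter scales effect size by the design's sample-size factor: δ = d·√(n/2) = 0.61 × √(47/2) = 2.9571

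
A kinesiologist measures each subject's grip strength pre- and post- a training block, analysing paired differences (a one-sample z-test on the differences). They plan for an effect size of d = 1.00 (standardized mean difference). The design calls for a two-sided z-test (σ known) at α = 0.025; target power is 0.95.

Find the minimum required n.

n = 16

Set Φ(δ − 2.241) = 0.95; then δ − 2.241 = Φ⁻¹(0.95) = 1.645, giving δ = 3.886.
(The Φ(−δ − z_{α/2}) term is vanishingly small for δ > 0 and is dropped in the standard sample-size formula.)
δ = d·√n ⇒ n = (δ/d)² = (3.886 / 1.00)² = 15.10.
Rounding up, n = 16.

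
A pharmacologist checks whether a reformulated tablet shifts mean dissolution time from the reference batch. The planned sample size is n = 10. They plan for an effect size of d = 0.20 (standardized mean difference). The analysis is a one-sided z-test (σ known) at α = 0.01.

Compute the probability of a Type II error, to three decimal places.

β ≈ 0.955

Noncentrality parameter: δ = d·√n = 0.20 × √10 = 0.6325
Critical value for a one-sided test at α = 0.01: z_α = 2.326.
Power = Φ(δ − 2.326) = Φ(-1.694) = 0.0451.
Type II error: β = 1 − power = 1 − 0.0451 = 0.9549.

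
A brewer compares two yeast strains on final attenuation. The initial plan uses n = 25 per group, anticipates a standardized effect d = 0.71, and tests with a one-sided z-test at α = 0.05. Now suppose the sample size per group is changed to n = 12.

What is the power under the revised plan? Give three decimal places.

Power ≈ 0.538

With n = 12 per group: δ = d·√(n/2) = 0.71 × √(12/2) = 1.7391. Critical value z_{0.05} = 1.645.
Revised power = P(Z > 1.645 − δ) = Φ(0.094) = 0.5376.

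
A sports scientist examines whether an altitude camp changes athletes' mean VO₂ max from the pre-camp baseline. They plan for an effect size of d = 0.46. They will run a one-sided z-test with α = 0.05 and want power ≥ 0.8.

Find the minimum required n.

For power 0.8 need Φ(δ − z_{0.05}) = 0.8, so δ = z_{0.05} + z_{0.20} = 1.645 + 0.842 = 2.486.
δ = d·√n ⇒ n = (δ/d)² = (2.486 / 0.46)² = 29.22.
Round up to the next whole unit.

n = 30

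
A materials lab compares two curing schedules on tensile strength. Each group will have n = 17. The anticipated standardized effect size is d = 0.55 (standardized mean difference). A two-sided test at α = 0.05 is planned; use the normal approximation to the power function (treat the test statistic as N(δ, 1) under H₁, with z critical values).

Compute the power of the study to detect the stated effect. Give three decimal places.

Noncentrality parameter: δ = d·√(n/2) = 0.55 × √(17/2) = 1.6035
Two-sided α = 0.05 → critical value z_{0.025} = 1.960.
Power = Φ(δ − 1.960) + Φ(−δ − 1.960) = Φ(-0.356) + Φ(-3.563) = 0.3608 + 0.0002 = 0.3609.

Power ≈ 0.361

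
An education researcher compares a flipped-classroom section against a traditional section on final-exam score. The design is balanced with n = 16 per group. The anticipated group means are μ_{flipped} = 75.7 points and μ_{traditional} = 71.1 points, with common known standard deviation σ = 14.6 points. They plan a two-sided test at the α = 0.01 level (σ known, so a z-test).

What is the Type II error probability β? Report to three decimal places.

β ≈ 0.954

Standardized effect: d = |μ_{flipped} − μ_{traditional}| / σ = |75.7 − 71.1| / 14.6 = 0.3151
Noncentrality parameter: δ = d·√(n/2) = 0.3151 × √(16/2) = 0.8911
Critical value for a two-sided test at α = 0.01: z_{α/2} = 2.576.
Power = Φ(δ − 2.576) + Φ(−δ − 2.576) = Φ(-1.685) + Φ(-3.467) = 0.0460 + 0.0003 = 0.0463.
Type II error: β = 1 − power = 1 − 0.0463 = 0.9537.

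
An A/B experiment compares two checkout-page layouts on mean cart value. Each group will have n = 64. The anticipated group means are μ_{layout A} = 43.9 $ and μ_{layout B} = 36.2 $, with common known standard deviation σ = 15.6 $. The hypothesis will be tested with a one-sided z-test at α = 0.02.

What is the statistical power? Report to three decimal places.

Power ≈ 0.770

Standardized effect: d = |μ_{layout A} − μ_{layout B}| / σ = |43.9 − 36.2| / 15.6 = 0.4936
Noncentrality parameter: δ = d·√(n/2) = 0.4936 × √(64/2) = 2.7922
Critical value for a one-sided test at α = 0.02: z_α = 2.054.
Power = P(Z > 2.054 − δ) = Φ(0.738) = 0.7699.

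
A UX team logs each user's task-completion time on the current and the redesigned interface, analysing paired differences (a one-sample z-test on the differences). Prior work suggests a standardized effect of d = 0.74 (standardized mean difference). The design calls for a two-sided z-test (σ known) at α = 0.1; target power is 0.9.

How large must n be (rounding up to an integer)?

n = 16

For power 0.9 need Φ(δ − z_{0.05}) = 0.9, so δ = z_{0.05} + z_{0.10} = 1.645 + 1.282 = 2.926.
(Ignoring the negligible lower-tail rejection probability gives the usual closed-form inversion.)
δ = d·√n ⇒ n = (δ/d)² = (2.926 / 0.74)² = 15.64.
Rounding up, n = 16.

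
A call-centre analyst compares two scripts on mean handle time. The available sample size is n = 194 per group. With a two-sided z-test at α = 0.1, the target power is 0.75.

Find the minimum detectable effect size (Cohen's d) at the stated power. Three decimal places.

Need Φ(δ − 1.645) = 0.75, so δ = 1.645 + 0.674 = 2.319.
(The second rejection-region term Φ(−δ − z_{α/2}) is negligible and dropped.)
δ = d·√(n/2) ⇒ d = δ/√(n/2) = 2.319/√(194/2) = 0.2355.

d ≈ 0.235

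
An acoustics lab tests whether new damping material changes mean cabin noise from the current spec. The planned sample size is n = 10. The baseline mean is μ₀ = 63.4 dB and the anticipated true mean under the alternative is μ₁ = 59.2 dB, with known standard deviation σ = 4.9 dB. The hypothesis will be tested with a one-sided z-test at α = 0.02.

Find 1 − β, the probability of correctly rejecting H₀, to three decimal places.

Standardized effect: d = |μ₁ − μ₀| / σ = |59.2 − 63.4| / 4.9 = 0.8571
Noncentrality parameter: δ = d·√n = 0.8571 × √10 = 2.7105
One-sided α = 0.02 → critical value z_{0.02} = 2.054.
Power = P(Z > 2.054 − δ) = Φ(0.657) = 0.7443.

Power ≈ 0.744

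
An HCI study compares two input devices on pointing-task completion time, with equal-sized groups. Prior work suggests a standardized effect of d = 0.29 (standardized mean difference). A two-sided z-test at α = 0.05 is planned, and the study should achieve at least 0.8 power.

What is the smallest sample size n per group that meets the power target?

n = 187 per group

For power 0.8 need Φ(δ − z_{0.025}) = 0.8, so δ = z_{0.025} + z_{0.20} = 1.960 + 0.842 = 2.802.
(The Φ(−δ − z_{α/2}) term is vanishingly small for δ > 0 and is dropped in the standard sample-size formula.)
δ = d·√(n/2) ⇒ n = 2(δ/d)² = 2 × (2.802 / 0.29)² = 186.66.
Round up to the next whole unit.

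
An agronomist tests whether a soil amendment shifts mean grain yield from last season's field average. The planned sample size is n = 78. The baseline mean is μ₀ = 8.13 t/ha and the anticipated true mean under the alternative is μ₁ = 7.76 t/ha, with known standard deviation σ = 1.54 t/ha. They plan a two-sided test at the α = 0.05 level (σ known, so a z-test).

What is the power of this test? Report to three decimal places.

Power ≈ 0.564

Standardized effect: d = |μ₁ − μ₀| / σ = |7.76 − 8.13| / 1.54 = 0.2403
Noncentrality parameter: δ = d·√n = 0.2403 × √78 = 2.1219
Critical value for a two-sided test at α = 0.05: z_{α/2} = 1.960.
Power = Φ(δ − 1.960) + Φ(−δ − 1.960) = Φ(0.162) + Φ(-4.082) = 0.5643 + 0.0000 = 0.5644.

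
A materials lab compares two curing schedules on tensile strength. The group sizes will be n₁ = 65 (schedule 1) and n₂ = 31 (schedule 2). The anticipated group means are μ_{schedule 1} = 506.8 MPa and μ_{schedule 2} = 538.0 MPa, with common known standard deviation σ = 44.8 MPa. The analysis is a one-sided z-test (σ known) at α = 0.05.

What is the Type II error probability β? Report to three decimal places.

β ≈ 0.061

Standardized effect: d = |μ_{schedule 1} − μ_{schedule 2}| / σ = |506.8 − 538.0| / 44.8 = 0.6964
Noncentrality parameter: δ = d / √(1/n₁ + 1/n₂) = 0.6964 / √(1/65 + 1/31) = 3.1906
One-sided α = 0.05 → critical value z_{0.05} = 1.645.
Power = P(Z > 1.645 − δ) = Φ(1.546) = 0.9389.
Type II error: β = 1 − power = 1 − 0.9389 = 0.0611.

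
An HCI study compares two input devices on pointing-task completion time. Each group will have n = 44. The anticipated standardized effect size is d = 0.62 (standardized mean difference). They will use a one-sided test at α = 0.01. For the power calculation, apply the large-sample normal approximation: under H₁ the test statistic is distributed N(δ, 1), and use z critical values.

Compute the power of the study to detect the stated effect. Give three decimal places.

Noncentrality parameter: λ = d·√(n/2) = 0.62 × √(44/2) = 2.9081
One-sided α = 0.01 → critical value z_{0.01} = 2.326.
Power = Φ(λ − 2.326) = Φ(0.582) = 0.7196.

Power ≈ 0.720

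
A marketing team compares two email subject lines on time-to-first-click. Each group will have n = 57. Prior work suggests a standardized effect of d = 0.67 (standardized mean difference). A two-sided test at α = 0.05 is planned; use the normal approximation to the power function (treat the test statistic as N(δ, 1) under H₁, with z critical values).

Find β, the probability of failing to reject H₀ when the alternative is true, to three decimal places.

Noncentrality parameter: δ = d·√(n/2) = 0.67 × √(57/2) = 3.5768
Critical value for a two-sided test at α = 0.05: z_{α/2} = 1.960.
Power = Φ(δ − 1.960) + Φ(−δ − 1.960) = Φ(1.617) + Φ(-5.537) = 0.9470 + 0.0000 = 0.9470.
Type II error: β = 1 − power = 1 − 0.9470 = 0.0530.

β ≈ 0.053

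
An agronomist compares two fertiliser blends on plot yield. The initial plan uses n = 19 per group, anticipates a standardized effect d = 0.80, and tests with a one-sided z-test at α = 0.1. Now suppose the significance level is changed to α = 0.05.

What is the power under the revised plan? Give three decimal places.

Power ≈ 0.794

δ = d·√(n/2) = 0.80 × √(19/2) = 2.4658 (unchanged). New critical value: z_{0.05} = 1.645.
Revised power = P(Z > 1.645 − δ) = Φ(0.821) = 0.7942.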